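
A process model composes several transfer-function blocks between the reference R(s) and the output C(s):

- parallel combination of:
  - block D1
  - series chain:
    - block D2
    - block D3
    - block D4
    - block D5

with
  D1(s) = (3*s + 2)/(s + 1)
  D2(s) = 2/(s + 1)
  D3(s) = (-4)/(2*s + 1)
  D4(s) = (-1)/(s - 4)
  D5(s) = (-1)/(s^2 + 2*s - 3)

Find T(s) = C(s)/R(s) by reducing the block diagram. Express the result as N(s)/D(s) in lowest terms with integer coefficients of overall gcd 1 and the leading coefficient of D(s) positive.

1. combine D2, D3, D4, D5 in series -> (-8)/(2*s^5 - s^4 - 27*s^3 - 11*s^2 + 25*s + 12)
2. combine D1, (D2*D3*D4*D5) in parallel; the result is T(s) itself (integer coefficients, no common factor, positive leading denominator coefficient)

Final answer: (6*s^5 - 5*s^4 - 78*s^3 - 9*s^2 + 62*s + 16)/(2*s^5 - s^4 - 27*s^3 - 11*s^2 + 25*s + 12)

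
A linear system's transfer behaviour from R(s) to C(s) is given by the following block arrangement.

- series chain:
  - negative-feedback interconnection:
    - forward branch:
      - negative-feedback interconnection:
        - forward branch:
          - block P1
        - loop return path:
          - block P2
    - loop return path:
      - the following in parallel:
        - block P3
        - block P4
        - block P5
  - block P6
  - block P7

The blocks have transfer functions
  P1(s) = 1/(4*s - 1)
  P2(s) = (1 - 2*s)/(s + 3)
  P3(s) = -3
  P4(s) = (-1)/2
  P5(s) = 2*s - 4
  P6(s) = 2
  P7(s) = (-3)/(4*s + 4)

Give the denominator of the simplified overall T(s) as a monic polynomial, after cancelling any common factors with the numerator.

First reduce the diagram to T(s).

(1) apply the feedback formula to P1, P2 -> (s + 3)/(4*s^2 + 9*s - 2)
(2) reduce the parallel group P3, P4, P5 -> 2*s - 15/2
(3) reduce the feedback loop with forward [P1/(1+P1*P2)] and return (P3+P4+P5) -> (2*s + 6)/(12*s^2 + 15*s - 49)
(4) combine [[P1/(1+P1*P2)]/(1+[P1/(1+P1*P2)]*(P3+P4+P5))], P6, P7 in series -> (-3*s - 9)/(12*s^3 + 27*s^2 - 34*s - 49)
T(s) is the step-4 result (common factors already cancelled). Leading coefficient of the denominator: 12. Divide through by 12 for the monic polynomial.

Answer: s^3 + 9*s^2/4 - 17*s/6 - 49/12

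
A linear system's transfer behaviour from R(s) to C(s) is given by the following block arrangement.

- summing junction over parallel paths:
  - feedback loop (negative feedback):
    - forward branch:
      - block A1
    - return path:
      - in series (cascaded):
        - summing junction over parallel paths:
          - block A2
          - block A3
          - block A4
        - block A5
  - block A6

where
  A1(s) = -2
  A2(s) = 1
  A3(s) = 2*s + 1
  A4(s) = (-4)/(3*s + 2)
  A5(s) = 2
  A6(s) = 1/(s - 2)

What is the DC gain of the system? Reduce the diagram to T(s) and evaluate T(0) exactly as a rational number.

Answer: -5/2

Working:
(1) sum the parallel branches A2, A3, A4; result (6*s^2 + 10*s)/(3*s + 2)
(2) cascade (A2+A3+A4), A5; result (12*s^2 + 20*s)/(3*s + 2)
(3) collapse the loop (A1 forward, ((A2+A3+A4)*A5) return); result (6*s + 4)/(24*s^2 + 37*s - 2)
(4) combine [A1/(1+A1*((A2+A3+A4)*A5))], A6 in parallel; result (30*s^2 + 29*s - 10)/(24*s^3 - 11*s^2 - 76*s + 4)
That last expression is T(s); at s = 0 only the constant terms survive, so T(0) = -10/4 = -5/2.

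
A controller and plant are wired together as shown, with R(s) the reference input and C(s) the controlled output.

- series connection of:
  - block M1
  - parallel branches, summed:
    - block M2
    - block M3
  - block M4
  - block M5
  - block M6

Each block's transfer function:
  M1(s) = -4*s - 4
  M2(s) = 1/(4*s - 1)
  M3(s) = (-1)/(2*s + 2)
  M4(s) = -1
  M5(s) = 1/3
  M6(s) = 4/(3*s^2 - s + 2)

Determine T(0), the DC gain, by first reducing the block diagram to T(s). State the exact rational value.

First reduce the diagram to T(s).

[1] parallel reduction of M2, M3 gives (3 - 2*s)/(8*s^2 + 6*s - 2)
[2] reduce the series chain M1, (M2+M3), M4, M5, M6 gives (24 - 16*s)/(36*s^3 - 21*s^2 + 27*s - 6)
DC gain: substitute s = 0 into T(s) from step 2: T(0) = 24/(-6) = -4.

Answer: -4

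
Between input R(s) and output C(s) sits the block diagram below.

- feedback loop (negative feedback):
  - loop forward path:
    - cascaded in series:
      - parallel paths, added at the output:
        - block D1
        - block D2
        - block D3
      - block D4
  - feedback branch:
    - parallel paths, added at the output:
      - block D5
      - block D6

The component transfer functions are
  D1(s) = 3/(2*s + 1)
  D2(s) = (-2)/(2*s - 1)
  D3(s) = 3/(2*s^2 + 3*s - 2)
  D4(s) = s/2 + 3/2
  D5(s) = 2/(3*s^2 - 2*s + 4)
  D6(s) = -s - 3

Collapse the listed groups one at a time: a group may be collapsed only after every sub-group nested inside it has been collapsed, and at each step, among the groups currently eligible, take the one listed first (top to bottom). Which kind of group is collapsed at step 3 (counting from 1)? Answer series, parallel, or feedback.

Reducing step by step:

(1) add D1, D2, D3 (parallel)
(2) series reduction of (D1+D2+D3), D4
(3) parallel reduction of D5, D6
(4) apply the feedback formula to ((D1+D2+D3)*D4), (D5+D6)
The group at step 3 is a parallel group.

Answer: parallel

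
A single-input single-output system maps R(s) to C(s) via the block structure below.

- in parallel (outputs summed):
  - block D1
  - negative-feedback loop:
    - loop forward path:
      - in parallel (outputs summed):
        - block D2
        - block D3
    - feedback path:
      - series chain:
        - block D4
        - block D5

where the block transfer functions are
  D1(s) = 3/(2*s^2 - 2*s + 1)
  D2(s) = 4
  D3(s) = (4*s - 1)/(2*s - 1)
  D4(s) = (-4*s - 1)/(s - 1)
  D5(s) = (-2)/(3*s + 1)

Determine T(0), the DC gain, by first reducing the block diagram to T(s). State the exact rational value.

Answer: 22/9

Working:
(1) add D2, D3 (parallel): (12*s - 5)/(2*s - 1)
(2) reduce the series chain D4, D5: (8*s + 2)/(3*s^2 - 2*s - 1)
(3) reduce the feedback loop with forward (D2+D3) and return (D4*D5): (36*s^3 - 39*s^2 - 2*s + 5)/(6*s^3 + 89*s^2 - 16*s - 9)
(4) add D1, [(D2+D3)/(1+(D2+D3)*(D4*D5))] (parallel): (72*s^5 - 150*s^4 + 128*s^3 + 242*s^2 - 60*s - 22)/(12*s^5 + 166*s^4 - 204*s^3 + 103*s^2 + 2*s - 9)
Evaluating the step-4 result (the overall T(s)) at s = 0 gives T(0) = -22/(-9) = 22/9.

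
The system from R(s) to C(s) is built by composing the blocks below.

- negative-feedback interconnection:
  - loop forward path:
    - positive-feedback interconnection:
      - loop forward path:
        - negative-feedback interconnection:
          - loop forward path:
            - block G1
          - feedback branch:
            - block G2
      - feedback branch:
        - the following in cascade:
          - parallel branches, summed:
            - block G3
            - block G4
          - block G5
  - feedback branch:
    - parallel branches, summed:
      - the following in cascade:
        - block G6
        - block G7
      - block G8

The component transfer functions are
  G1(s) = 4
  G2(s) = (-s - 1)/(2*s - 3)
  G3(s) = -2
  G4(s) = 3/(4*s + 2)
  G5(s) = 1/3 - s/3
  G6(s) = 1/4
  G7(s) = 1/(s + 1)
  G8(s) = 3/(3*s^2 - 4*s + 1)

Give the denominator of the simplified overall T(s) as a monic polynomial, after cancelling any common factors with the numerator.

Answer: s^6 - 7*s^5/3 + 95*s^4/48 + 53*s^3/32 - 191*s^2/48 + 233*s/96 + 3/2

Working:
[1] collapse the loop (G1 forward, G2 return) -> (12 - 8*s)/(2*s + 7)
[2] combine G3, G4 in parallel -> (-8*s - 1)/(4*s + 2)
[3] reduce the series chain (G3+G4), G5 -> (8*s^2 - 7*s - 1)/(12*s + 6)
[4] reduce the feedback loop with forward [G1/(1+G1*G2)] and return ((G3+G4)*G5) -> (-48*s^2 + 48*s + 36)/(32*s^3 - 64*s^2 + 86*s + 27)
[5] cascade G6, G7 -> 1/(4*s + 4)
[6] reduce the parallel group (G6*G7), G8 -> (3*s^2 + 8*s + 13)/(12*s^3 - 4*s^2 - 12*s + 4)
[7] feedback reduction of [[G1/(1+G1*G2)]/(1-[G1/(1+G1*G2)]*((G3+G4)*G5))], ((G6*G7)+G8) -> (-144*s^5 + 192*s^4 + 204*s^3 - 228*s^2 - 60*s + 36)/(96*s^6 - 224*s^5 + 190*s^4 + 159*s^3 - 382*s^2 + 233*s + 144)
No further cancellation is possible in the step-7 result, so that is T(s). Its denominator becomes monic after dividing by the leading coefficient 96.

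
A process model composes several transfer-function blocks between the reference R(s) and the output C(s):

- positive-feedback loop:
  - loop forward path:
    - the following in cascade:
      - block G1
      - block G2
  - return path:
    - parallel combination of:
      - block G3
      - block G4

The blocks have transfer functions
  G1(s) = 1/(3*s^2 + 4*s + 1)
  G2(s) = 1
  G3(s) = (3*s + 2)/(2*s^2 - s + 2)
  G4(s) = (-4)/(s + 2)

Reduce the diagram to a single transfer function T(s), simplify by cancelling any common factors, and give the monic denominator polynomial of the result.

Reducing step by step:

1. series reduction of G1, G2 -> 1/(3*s^2 + 4*s + 1)
2. reduce the parallel group G3, G4 -> (-5*s^2 + 12*s - 4)/(2*s^3 + 3*s^2 + 4)
3. reduce the feedback loop with forward (G1*G2) and return (G3+G4) -> (2*s^3 + 3*s^2 + 4)/(6*s^5 + 17*s^4 + 14*s^3 + 20*s^2 + 4*s + 8)
T(s) is the step-3 result (common factors already cancelled). Leading coefficient of the denominator: 6. Divide through by 6 for the monic polynomial.

Answer: s^5 + 17*s^4/6 + 7*s^3/3 + 10*s^2/3 + 2*s/3 + 4/3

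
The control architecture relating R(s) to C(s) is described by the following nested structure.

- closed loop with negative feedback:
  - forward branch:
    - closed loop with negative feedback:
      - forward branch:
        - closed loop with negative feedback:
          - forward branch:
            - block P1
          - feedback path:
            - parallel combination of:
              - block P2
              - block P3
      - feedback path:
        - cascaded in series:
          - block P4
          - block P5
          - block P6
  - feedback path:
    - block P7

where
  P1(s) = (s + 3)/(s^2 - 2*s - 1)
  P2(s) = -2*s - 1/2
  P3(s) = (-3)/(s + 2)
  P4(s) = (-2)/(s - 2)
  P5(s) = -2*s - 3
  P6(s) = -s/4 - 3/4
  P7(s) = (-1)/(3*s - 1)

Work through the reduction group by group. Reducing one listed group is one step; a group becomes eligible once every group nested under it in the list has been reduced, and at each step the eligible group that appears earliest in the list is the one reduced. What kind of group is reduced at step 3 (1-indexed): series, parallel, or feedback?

The answer is series.

Reasoning:
Step 1 - combine P2, P3 in parallel
Step 2 - reduce the feedback loop with forward P1 and return (P2+P3)
Step 3 - combine P4, P5, P6 in series
Step 4 - apply the feedback formula to [P1/(1+P1*(P2+P3))], (P4*P5*P6)
Step 5 - collapse the loop ([[P1/(1+P1*(P2+P3))]/(1+[P1/(1+P1*(P2+P3))]*(P4*P5*P6))] forward, P7 return)
Step 3: series.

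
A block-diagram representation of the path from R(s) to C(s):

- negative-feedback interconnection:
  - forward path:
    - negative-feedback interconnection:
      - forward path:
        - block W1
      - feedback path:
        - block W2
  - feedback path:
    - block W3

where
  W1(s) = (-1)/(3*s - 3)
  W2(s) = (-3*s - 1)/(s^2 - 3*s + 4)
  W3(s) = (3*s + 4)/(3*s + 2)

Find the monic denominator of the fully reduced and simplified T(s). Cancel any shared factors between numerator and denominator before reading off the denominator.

(1) feedback reduction of W1, W2 gives (-s^2 + 3*s - 4)/(3*s^3 - 12*s^2 + 24*s - 11)
(2) close the feedback loop around [W1/(1+W1*W2)], W3 gives (-3*s^3 + 7*s^2 - 6*s - 8)/(9*s^4 - 33*s^3 + 53*s^2 + 15*s - 38)
The result of step 2 is T(s) in lowest terms. Its denominator has leading coefficient 9; dividing the denominator through by 9 makes it monic.

Answer: s^4 - 11*s^3/3 + 53*s^2/9 + 5*s/3 - 38/9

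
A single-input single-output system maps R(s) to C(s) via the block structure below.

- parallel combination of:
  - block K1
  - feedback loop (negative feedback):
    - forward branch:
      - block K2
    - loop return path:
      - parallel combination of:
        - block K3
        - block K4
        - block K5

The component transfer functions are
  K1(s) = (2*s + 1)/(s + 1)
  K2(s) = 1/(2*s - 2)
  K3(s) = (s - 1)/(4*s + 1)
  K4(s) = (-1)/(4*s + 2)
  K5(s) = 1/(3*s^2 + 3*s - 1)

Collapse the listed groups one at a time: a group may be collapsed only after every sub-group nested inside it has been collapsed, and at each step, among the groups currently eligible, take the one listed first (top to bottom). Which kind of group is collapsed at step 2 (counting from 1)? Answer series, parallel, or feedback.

Answer: feedback

Working:
Step 1: parallel reduction of K3, K4, K5
Step 2: feedback reduction of K2, (K3+K4+K5)
Step 3: sum the parallel branches K1, [K2/(1+K2*(K3+K4+K5))]
The group at step 2 is a feedback group.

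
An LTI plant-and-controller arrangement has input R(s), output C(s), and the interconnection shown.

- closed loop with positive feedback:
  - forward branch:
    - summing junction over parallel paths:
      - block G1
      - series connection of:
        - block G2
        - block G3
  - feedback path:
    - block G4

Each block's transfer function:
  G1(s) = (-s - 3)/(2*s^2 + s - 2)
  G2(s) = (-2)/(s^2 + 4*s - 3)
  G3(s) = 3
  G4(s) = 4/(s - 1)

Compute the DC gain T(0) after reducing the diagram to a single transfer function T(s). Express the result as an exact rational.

Answer: 7/30

Working:
(1) reduce the series chain G2, G3: (-6)/(s^2 + 4*s - 3)
(2) sum the parallel branches G1, (G2*G3): (-s^3 - 19*s^2 - 15*s + 21)/(2*s^4 + 9*s^3 - 4*s^2 - 11*s + 6)
(3) feedback reduction of (G1+(G2*G3)), G4: (-s^4 - 18*s^3 + 4*s^2 + 36*s - 21)/(2*s^5 + 7*s^4 - 9*s^3 + 69*s^2 + 77*s - 90)
DC gain: substitute s = 0 into T(s) from step 3: T(0) = -21/(-90) = 7/30.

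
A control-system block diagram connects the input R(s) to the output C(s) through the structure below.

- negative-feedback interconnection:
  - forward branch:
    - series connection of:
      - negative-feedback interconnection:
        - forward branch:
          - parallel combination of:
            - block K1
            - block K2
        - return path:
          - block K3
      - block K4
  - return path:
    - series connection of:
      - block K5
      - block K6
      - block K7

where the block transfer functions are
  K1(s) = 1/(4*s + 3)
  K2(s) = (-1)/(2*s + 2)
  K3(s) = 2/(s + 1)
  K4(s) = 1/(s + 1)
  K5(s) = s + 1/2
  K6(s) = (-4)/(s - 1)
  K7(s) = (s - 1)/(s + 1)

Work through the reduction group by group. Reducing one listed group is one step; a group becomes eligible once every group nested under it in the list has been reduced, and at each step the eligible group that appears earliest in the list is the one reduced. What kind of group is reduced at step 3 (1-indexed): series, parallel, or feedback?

Step 1: parallel reduction of K1, K2
Step 2: collapse the loop ((K1+K2) forward, K3 return)
Step 3: reduce the series chain [(K1+K2)/(1+(K1+K2)*K3)], K4
Step 4: multiply K5, K6, K7 (series)
Step 5: apply the feedback formula to ([(K1+K2)/(1+(K1+K2)*K3)]*K4), (K5*K6*K7)
So the answer for step 3 is series.

Answer: series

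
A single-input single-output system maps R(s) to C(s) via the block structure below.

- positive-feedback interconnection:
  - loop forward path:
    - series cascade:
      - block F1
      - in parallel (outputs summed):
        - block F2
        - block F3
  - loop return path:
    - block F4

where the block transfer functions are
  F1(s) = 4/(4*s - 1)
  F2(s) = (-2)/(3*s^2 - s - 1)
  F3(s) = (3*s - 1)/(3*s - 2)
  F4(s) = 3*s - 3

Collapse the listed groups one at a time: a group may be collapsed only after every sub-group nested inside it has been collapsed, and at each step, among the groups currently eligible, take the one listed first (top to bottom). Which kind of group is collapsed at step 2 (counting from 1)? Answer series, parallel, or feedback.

1. reduce the parallel group F2, F3
2. multiply F1, (F2+F3) (series)
3. collapse the loop ((F1*(F2+F3)) forward, F4 return)
So the answer for step 2 is series.

Answer: series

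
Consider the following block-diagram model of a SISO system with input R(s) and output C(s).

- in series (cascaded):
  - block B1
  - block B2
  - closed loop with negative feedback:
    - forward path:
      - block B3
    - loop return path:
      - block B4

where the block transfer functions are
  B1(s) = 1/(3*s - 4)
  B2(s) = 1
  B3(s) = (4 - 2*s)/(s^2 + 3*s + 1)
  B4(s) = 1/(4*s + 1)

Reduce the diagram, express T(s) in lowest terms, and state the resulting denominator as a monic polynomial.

1. collapse the loop (B3 forward, B4 return), giving (-8*s^2 + 14*s + 4)/(4*s^3 + 13*s^2 + 5*s + 5)
2. combine B1, B2, [B3/(1+B3*B4)] in series, giving (-8*s^2 + 14*s + 4)/(12*s^4 + 23*s^3 - 37*s^2 - 5*s - 20)
T(s) is the step-2 result (common factors already cancelled). Leading coefficient of the denominator: 12. Divide through by 12 for the monic polynomial.

Final answer: s^4 + 23*s^3/12 - 37*s^2/12 - 5*s/12 - 5/3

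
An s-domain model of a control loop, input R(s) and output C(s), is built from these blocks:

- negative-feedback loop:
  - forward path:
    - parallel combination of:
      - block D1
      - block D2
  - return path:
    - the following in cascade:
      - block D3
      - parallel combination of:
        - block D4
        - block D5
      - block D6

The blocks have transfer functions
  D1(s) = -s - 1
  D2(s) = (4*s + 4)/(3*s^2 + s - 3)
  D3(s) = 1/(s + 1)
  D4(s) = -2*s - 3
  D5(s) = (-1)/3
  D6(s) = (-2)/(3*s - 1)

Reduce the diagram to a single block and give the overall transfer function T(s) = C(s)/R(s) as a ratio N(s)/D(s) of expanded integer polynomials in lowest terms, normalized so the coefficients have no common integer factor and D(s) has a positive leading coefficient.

(1) add D1, D2 (parallel) gives (-3*s^3 - 4*s^2 + 6*s + 7)/(3*s^2 + s - 3)
(2) combine D4, D5 in parallel gives -2*s - 10/3
(3) multiply D3, (D4+D5), D6 (series) gives (12*s + 20)/(9*s^2 + 6*s - 3)
(4) apply the feedback formula to (D1+D2), (D3*(D4+D5)*D6), which is the overall transfer function T(s) = C(s)/R(s) in lowest terms

Answer: (27*s^4 + 27*s^3 - 66*s^2 - 45*s + 21)/(9*s^3 + 72*s^2 - 34*s - 149)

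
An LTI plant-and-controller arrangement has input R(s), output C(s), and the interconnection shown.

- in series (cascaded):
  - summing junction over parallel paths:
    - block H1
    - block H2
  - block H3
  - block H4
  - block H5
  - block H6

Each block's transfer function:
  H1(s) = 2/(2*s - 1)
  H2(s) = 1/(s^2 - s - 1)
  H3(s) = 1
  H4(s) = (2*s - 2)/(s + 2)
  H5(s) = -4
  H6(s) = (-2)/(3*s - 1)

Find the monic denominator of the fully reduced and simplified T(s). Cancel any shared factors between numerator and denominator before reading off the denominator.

Step 1 - add H1, H2 (parallel) = (2*s^2 - 3)/(2*s^3 - 3*s^2 - s + 1)
Step 2 - multiply (H1+H2), H3, H4, H5, H6 (series) = (32*s^3 - 32*s^2 - 48*s + 48)/(6*s^5 + s^4 - 22*s^3 + 4*s^2 + 7*s - 2)
Step 2 gives the fully reduced T(s), with no common factor left to cancel. The denominator's leading coefficient is 6, so divide each of its coefficients by 6 to get the monic form.

Final answer: s^5 + s^4/6 - 11*s^3/3 + 2*s^2/3 + 7*s/6 - 1/3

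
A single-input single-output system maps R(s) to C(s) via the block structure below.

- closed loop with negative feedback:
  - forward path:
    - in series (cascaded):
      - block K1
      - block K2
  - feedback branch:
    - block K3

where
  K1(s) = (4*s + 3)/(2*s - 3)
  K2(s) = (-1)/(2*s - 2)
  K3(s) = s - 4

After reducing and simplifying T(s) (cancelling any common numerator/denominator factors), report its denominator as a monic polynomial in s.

Reducing step by step:

Step 1 - reduce the series chain K1, K2; result (-4*s - 3)/(4*s^2 - 10*s + 6)
Step 2 - close the feedback loop around (K1*K2), K3; result (-4*s - 3)/(3*s + 18)
The result of step 2 is T(s) in lowest terms. Its denominator has leading coefficient 3; dividing the denominator through by 3 makes it monic.

Answer: s + 6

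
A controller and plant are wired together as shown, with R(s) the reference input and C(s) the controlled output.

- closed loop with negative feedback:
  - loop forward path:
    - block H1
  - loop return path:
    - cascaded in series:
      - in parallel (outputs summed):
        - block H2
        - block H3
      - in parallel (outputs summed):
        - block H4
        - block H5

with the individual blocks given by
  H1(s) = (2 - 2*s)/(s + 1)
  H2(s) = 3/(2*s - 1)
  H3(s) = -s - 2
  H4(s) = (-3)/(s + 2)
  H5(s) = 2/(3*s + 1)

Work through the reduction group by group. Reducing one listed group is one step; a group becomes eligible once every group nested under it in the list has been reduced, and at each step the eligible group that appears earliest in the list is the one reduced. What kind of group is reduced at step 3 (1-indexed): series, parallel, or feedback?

Answer: series

Working:
1. combine H2, H3 in parallel
2. sum the parallel branches H4, H5
3. cascade (H2+H3), (H4+H5)
4. apply the feedback formula to H1, ((H2+H3)*(H4+H5))
At step 3 the group reduced is series.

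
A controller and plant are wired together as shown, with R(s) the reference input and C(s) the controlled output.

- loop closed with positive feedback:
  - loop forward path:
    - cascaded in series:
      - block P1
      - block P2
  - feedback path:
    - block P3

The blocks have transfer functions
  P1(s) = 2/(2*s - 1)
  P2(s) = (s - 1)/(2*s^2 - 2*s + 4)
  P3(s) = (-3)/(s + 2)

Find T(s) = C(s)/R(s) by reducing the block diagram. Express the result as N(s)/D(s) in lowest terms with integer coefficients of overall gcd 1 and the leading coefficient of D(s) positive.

[1] combine P1, P2 in series; result (s - 1)/(2*s^3 - 3*s^2 + 5*s - 2)
[2] collapse the loop ((P1*P2) forward, P3 return); the result is T(s) itself (integer coefficients, no common factor, positive leading denominator coefficient)

Answer: (s^2 + s - 2)/(2*s^4 + s^3 - s^2 + 11*s - 7)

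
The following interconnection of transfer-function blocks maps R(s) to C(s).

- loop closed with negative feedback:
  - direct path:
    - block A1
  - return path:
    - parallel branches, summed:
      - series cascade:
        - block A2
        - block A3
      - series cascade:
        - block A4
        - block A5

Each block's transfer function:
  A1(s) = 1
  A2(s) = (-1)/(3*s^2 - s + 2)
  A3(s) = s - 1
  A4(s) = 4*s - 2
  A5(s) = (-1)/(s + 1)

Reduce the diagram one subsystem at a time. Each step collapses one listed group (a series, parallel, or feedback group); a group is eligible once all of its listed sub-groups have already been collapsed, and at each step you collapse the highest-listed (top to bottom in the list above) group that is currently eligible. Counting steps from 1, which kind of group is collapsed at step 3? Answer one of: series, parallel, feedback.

(1) multiply A2, A3 (series)
(2) series reduction of A4, A5
(3) add (A2*A3), (A4*A5) (parallel)
(4) collapse the loop (A1 forward, ((A2*A3)+(A4*A5)) return)
Step 3 collapses a parallel group.

Hence the answer: parallel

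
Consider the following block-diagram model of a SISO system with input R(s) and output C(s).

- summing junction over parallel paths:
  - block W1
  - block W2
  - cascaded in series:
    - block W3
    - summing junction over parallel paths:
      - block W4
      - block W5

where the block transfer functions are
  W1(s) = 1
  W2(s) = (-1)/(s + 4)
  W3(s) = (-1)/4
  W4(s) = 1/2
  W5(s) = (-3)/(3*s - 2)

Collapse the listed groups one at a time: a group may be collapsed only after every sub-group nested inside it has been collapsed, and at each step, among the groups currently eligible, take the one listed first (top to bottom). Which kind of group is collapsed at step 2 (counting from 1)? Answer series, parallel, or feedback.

[1] reduce the parallel group W4, W5
[2] series reduction of W3, (W4+W5)
[3] sum the parallel branches W1, W2, (W3*(W4+W5))
So the answer for step 2 is series.

Answer: series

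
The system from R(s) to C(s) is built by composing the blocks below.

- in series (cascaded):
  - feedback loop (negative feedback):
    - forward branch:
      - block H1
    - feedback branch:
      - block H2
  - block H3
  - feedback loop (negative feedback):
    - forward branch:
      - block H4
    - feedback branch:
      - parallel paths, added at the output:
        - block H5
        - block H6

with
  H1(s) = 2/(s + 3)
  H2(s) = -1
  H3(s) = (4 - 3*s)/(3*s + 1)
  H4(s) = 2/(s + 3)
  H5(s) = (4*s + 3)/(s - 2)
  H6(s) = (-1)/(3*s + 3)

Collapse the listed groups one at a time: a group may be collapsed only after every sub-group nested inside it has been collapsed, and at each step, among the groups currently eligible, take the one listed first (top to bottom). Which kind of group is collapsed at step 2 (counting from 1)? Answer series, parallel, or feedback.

Step 1 - reduce the feedback loop with forward H1 and return H2
Step 2 - add H5, H6 (parallel)
Step 3 - collapse the loop (H4 forward, (H5+H6) return)
Step 4 - combine [H1/(1+H1*H2)], H3, [H4/(1+H4*(H5+H6))] in series
The group at step 2 is a parallel group.

Hence the answer: parallel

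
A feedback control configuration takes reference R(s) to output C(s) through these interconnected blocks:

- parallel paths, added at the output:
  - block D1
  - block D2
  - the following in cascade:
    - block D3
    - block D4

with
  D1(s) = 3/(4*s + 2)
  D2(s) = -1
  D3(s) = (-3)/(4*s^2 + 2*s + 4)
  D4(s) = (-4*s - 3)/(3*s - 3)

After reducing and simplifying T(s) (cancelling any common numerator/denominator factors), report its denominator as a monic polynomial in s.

Answer: s^4 + s^2/4 - 3*s/4 - 1/2

Working:
(1) cascade D3, D4 -> (4*s + 3)/(4*s^3 - 2*s^2 + 2*s - 4)
(2) parallel reduction of D1, D2, (D3*D4) -> (-8*s^4 + 6*s^3 + 3*s^2 + 19*s + 1)/(8*s^4 + 2*s^2 - 6*s - 4)
T(s) is the step-2 result (common factors already cancelled). Leading coefficient of the denominator: 8. Divide through by 8 for the monic polynomial.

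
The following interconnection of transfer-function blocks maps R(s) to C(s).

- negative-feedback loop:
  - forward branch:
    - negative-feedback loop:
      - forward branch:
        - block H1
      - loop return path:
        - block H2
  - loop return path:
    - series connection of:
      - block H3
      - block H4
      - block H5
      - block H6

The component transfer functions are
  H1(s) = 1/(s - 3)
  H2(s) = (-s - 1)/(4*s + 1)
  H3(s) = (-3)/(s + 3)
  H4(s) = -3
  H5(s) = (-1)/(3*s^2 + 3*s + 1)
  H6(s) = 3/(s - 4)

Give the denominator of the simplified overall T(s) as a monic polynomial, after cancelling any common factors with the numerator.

Step 1: feedback reduction of H1, H2: (4*s + 1)/(4*s^2 - 12*s - 4)
Step 2: cascade H3, H4, H5, H6: (-27)/(3*s^4 - 38*s^2 - 37*s - 12)
Step 3: close the feedback loop around [H1/(1+H1*H2)], (H3*H4*H5*H6): (12*s^5 + 3*s^4 - 152*s^3 - 186*s^2 - 85*s - 12)/(12*s^6 - 36*s^5 - 164*s^4 + 308*s^3 + 548*s^2 + 184*s + 21)
The result of step 3 is T(s) in lowest terms. Its denominator has leading coefficient 12; dividing the denominator through by 12 makes it monic.

Answer: s^6 - 3*s^5 - 41*s^4/3 + 77*s^3/3 + 137*s^2/3 + 46*s/3 + 7/4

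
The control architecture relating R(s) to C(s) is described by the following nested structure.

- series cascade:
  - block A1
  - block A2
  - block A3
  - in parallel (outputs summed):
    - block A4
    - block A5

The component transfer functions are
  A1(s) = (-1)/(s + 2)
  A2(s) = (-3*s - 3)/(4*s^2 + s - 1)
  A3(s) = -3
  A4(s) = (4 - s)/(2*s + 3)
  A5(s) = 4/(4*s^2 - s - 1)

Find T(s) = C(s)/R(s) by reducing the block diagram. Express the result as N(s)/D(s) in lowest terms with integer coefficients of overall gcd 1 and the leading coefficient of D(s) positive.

1. combine A4, A5 in parallel, giving (-4*s^3 + 17*s^2 + 5*s + 8)/(8*s^3 + 10*s^2 - 5*s - 3)
2. reduce the series chain A1, A2, A3, (A4+A5), giving the overall T(s)

Therefore the answer is (36*s^4 - 117*s^3 - 198*s^2 - 117*s - 72)/(32*s^6 + 112*s^5 + 78*s^4 - 63*s^3 - 52*s^2 + 7*s + 6).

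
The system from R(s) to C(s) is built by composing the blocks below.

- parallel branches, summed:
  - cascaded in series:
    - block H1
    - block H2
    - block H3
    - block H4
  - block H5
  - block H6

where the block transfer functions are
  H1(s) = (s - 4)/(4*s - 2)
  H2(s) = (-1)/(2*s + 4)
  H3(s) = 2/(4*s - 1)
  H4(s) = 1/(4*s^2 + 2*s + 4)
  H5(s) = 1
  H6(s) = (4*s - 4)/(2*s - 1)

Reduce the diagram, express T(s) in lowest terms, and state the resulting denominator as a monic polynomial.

(1) multiply H1, H2, H3, H4 (series); result (4 - s)/(64*s^5 + 112*s^4 + 16*s^3 + 52*s^2 - 80*s + 16)
(2) combine (H1*H2*H3*H4), H5, H6 in parallel; result (192*s^5 + 272*s^4 - 96*s^3 + 68*s^2 - 337*s + 84)/(64*s^5 + 112*s^4 + 16*s^3 + 52*s^2 - 80*s + 16)
Step 2 gives the fully reduced T(s), with no common factor left to cancel. The denominator's leading coefficient is 64, so divide each of its coefficients by 64 to get the monic form.

Therefore the answer is s^5 + 7*s^4/4 + s^3/4 + 13*s^2/16 - 5*s/4 + 1/4.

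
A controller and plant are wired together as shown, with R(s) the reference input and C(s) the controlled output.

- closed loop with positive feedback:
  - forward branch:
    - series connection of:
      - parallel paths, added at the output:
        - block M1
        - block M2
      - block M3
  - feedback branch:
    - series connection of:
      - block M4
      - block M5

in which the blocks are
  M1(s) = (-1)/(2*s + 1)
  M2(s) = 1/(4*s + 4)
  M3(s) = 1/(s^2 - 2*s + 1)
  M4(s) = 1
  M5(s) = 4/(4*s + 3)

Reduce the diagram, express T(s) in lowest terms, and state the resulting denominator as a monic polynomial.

Reducing step by step:

Step 1. parallel reduction of M1, M2; result (-2*s - 3)/(8*s^2 + 12*s + 4)
Step 2. reduce the series chain (M1+M2), M3; result (-2*s - 3)/(8*s^4 - 4*s^3 - 12*s^2 + 4*s + 4)
Step 3. multiply M4, M5 (series); result 4/(4*s + 3)
Step 4. feedback reduction of ((M1+M2)*M3), (M4*M5); result (-8*s^2 - 18*s - 9)/(32*s^5 + 8*s^4 - 60*s^3 - 20*s^2 + 36*s + 24)
The result of step 4 is T(s) in lowest terms. Its denominator has leading coefficient 32; dividing the denominator through by 32 makes it monic.

Answer: s^5 + s^4/4 - 15*s^3/8 - 5*s^2/8 + 9*s/8 + 3/4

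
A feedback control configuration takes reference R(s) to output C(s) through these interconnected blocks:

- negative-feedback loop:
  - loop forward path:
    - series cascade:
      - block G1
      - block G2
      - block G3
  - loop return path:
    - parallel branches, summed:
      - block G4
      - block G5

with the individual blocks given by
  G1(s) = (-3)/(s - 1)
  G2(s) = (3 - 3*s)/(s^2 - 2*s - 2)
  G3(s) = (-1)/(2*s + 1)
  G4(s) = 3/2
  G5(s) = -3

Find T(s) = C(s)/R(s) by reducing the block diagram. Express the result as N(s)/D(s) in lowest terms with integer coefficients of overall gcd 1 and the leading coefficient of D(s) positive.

First reduce the diagram to T(s).

Step 1: multiply G1, G2, G3 (series), giving (-9)/(2*s^3 - 3*s^2 - 6*s - 2)
Step 2: combine G4, G5 in parallel, giving (-3)/2
Step 3: feedback reduction of (G1*G2*G3), (G4+G5); the result is T(s) itself (integer coefficients, no common factor, positive leading denominator coefficient)

Answer: (-18)/(4*s^3 - 6*s^2 - 12*s + 23)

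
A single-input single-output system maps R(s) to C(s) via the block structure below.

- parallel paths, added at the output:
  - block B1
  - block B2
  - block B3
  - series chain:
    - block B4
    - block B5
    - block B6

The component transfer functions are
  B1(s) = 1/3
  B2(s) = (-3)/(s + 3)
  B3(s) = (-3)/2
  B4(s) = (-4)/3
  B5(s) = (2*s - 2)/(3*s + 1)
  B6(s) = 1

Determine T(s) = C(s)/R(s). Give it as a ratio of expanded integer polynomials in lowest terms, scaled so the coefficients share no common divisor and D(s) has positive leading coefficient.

Reducing step by step:

Step 1. series reduction of B4, B5, B6 -> (8 - 8*s)/(9*s + 3)
Step 2. parallel reduction of B1, B2, B3, (B4*B5*B6), which is the overall transfer function T(s) = C(s)/R(s) in lowest terms

Answer: (-37*s^2 - 156*s + 9)/(18*s^2 + 60*s + 18)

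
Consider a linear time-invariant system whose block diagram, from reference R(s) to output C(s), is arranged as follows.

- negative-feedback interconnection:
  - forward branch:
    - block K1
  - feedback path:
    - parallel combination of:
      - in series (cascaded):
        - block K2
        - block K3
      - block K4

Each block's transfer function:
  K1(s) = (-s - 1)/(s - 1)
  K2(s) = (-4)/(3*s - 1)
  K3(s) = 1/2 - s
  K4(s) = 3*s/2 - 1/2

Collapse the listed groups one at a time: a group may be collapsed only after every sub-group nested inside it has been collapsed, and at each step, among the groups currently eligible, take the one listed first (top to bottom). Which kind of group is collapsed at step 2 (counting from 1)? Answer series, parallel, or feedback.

Answer: parallel

Working:
Step 1 - combine K2, K3 in series
Step 2 - add (K2*K3), K4 (parallel)
Step 3 - collapse the loop (K1 forward, ((K2*K3)+K4) return)
At step 2 the group reduced is parallel.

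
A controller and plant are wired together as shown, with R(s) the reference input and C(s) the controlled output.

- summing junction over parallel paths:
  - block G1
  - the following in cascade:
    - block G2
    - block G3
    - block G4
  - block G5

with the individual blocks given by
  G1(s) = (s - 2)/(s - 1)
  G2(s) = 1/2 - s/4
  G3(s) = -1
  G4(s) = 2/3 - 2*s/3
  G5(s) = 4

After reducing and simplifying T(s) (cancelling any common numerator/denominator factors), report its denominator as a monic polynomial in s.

The answer is s - 1.

Reasoning:
Step 1 - reduce the series chain G2, G3, G4: -s^2/6 + s/2 - 1/3
Step 2 - sum the parallel branches G1, (G2*G3*G4), G5: (-s^3 + 4*s^2 + 25*s - 34)/(6*s - 6)
That last expression is T(s), already simplified. Scaling its denominator by 1/6 (the reciprocal of the leading coefficient) yields the monic denominator.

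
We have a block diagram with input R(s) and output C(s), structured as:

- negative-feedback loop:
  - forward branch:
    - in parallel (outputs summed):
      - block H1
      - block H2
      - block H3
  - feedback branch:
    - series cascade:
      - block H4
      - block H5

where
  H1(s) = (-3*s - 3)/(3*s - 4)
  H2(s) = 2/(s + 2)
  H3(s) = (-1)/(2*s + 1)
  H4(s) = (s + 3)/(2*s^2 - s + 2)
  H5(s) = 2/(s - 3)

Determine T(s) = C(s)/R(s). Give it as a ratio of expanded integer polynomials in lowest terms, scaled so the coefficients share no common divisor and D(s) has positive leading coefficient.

Answer: (-12*s^6 + 18*s^5 - 12*s^4 + 195*s^3 - 51*s^2 + 168*s + 36)/(12*s^6 - 28*s^5 - 59*s^4 + 21*s^3 - 194*s^2 - 166*s + 12)

Working:
[1] combine H1, H2, H3 in parallel; result (-6*s^3 - 12*s^2 - 33*s - 6)/(6*s^3 + 7*s^2 - 14*s - 8)
[2] combine H4, H5 in series; result (2*s + 6)/(2*s^3 - 7*s^2 + 5*s - 6)
[3] collapse the loop ((H1+H2+H3) forward, (H4*H5) return): this yields T(s), and no further normalization is needed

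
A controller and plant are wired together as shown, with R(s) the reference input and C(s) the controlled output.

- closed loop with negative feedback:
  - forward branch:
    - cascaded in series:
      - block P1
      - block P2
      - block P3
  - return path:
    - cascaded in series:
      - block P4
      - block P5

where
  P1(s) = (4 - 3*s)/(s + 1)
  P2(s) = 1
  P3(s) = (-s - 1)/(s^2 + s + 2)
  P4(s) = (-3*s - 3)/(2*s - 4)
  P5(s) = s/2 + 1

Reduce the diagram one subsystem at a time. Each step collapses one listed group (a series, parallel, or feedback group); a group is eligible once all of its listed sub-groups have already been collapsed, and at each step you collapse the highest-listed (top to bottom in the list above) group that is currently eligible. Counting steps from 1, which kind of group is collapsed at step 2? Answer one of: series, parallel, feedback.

Answer: series

Working:
1. cascade P1, P2, P3
2. combine P4, P5 in series
3. feedback reduction of (P1*P2*P3), (P4*P5)
The group at step 2 is a series group.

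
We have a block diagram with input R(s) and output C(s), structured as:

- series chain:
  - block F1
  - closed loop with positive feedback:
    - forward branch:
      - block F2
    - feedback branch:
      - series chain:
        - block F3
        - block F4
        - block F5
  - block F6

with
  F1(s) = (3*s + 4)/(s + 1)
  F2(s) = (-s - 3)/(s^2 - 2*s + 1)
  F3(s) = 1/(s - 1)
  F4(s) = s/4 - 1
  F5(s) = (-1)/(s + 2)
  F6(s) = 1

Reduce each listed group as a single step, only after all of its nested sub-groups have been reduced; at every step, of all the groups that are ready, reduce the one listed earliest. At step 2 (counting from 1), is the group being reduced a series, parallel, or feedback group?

The answer is feedback.

Reasoning:
Step 1: combine F3, F4, F5 in series
Step 2: close the feedback loop around F2, (F3*F4*F5)
Step 3: cascade F1, [F2/(1-F2*(F3*F4*F5))], F6
At step 2 the group reduced is feedback.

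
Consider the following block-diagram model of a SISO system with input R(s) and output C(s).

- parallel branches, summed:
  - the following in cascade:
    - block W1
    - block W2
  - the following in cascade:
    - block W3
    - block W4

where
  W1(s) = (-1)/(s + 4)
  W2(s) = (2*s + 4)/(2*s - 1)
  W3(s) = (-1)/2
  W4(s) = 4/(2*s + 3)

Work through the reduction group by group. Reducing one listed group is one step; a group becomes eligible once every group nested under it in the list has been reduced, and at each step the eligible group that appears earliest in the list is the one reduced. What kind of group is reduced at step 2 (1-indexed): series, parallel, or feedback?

Reducing step by step:

1. reduce the series chain W1, W2
2. multiply W3, W4 (series)
3. combine (W1*W2), (W3*W4) in parallel
The group at step 2 is a series group.

Answer: series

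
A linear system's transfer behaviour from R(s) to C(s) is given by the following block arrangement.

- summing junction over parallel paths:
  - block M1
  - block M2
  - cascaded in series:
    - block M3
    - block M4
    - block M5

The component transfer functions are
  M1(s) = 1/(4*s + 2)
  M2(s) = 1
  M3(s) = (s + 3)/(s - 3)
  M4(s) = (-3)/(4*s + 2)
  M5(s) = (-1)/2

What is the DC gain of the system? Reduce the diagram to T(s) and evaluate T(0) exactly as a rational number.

The answer is 3/4.

Reasoning:
Step 1. series reduction of M3, M4, M5; result (3*s + 9)/(8*s^2 - 20*s - 12)
Step 2. reduce the parallel group M1, M2, (M3*M4*M5); result (8*s^2 - 15*s - 9)/(8*s^2 - 20*s - 12)
That last expression is T(s); at s = 0 only the constant terms survive, so T(0) = -9/(-12) = 3/4.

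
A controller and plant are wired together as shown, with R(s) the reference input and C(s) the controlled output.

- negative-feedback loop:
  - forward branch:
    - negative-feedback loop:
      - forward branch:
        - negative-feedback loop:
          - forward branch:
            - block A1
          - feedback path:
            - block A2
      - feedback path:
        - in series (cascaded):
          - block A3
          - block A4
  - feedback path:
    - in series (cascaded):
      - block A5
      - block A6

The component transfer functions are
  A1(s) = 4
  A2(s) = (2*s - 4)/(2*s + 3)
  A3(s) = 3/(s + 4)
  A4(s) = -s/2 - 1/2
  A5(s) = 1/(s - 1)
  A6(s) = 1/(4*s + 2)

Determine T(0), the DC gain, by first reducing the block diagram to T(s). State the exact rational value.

Answer: -24/47

Working:
Step 1. feedback reduction of A1, A2; result (8*s + 12)/(10*s - 13)
Step 2. series reduction of A3, A4; result (-3*s - 3)/(2*s + 8)
Step 3. reduce the feedback loop with forward [A1/(1+A1*A2)] and return (A3*A4); result (-8*s^2 - 44*s - 48)/(2*s^2 + 3*s + 70)
Step 4. series reduction of A5, A6; result 1/(4*s^2 - 2*s - 2)
Step 5. feedback reduction of [[A1/(1+A1*A2)]/(1+[A1/(1+A1*A2)]*(A3*A4))], (A5*A6); result (-16*s^4 - 80*s^3 - 44*s^2 + 92*s + 48)/(4*s^4 + 4*s^3 + 131*s^2 - 95*s - 94)
DC gain: substitute s = 0 into T(s) from step 5: T(0) = 48/(-94) = -24/47.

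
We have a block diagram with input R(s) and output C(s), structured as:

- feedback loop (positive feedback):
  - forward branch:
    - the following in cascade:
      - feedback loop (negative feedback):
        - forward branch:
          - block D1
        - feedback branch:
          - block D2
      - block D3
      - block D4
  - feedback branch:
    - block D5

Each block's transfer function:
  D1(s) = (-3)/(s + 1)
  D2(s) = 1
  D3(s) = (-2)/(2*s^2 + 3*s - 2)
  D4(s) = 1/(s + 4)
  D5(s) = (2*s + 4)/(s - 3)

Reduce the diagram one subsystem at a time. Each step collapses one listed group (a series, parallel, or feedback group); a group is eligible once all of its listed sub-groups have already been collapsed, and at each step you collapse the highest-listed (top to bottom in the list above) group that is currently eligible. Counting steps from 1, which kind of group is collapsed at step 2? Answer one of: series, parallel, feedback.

[1] collapse the loop (D1 forward, D2 return)
[2] series reduction of [D1/(1+D1*D2)], D3, D4
[3] collapse the loop (([D1/(1+D1*D2)]*D3*D4) forward, D5 return)
At step 2 the group reduced is series.

Hence the answer: series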